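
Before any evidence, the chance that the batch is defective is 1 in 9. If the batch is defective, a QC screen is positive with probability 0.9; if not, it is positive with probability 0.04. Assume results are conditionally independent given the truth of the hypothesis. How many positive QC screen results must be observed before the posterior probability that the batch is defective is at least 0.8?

2

Prior odds: (1/9) ÷ (8/9) = 0.125.
Likelihood ratio of a positive = 0.9/0.04 = 22.5.
Target odds: 0.8 ÷ 0.2 = 4.
Require 22.5ⁿ ≥ 4 ÷ 0.125 = 32.
22.5¹ = 22.5 falls short of 32 but 22.5² = 506.25 reaches it, so n = 2.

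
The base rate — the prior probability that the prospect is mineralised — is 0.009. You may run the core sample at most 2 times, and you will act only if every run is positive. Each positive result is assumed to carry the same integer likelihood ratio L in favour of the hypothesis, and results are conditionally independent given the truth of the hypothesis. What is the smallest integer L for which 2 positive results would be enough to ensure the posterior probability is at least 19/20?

46

Prior odds = 0.009/0.991 = 9/991.
Target odds = 0.95/0.05 = 19.
Need L² ≥ 19 ÷ (9/991) = 18829/9.
45² = 2025 < 18829/9 ≤ 2116 = 46², so L = 46.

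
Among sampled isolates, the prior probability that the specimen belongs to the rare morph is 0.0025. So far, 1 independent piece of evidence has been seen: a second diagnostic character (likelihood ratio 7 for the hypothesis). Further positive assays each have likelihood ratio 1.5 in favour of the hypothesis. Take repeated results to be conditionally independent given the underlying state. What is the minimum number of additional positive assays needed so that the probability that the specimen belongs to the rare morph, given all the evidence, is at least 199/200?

Prior odds = 0.0025/0.9975 = 1/399.
Bayes factor of the evidence already in hand = 7.
Odds after that evidence = (1/399) × 7 = 1/57.
Target odds = 0.995/0.005 = 199.
Need 1.5ⁿ ≥ 199 ÷ (1/57) = 11343.
1.5²³ ≈11222.7 falls short of 11343 but 1.5²⁴ ≈16834.1 reaches it, so n = 24.

24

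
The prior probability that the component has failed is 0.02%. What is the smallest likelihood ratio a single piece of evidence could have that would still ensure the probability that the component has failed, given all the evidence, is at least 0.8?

19996

Prior odds = 0.0002/0.9998 = 1/4999.
Target odds = 0.8/0.2 = 4.
Required Bayes factor = 4 ÷ (1/4999) = 19996.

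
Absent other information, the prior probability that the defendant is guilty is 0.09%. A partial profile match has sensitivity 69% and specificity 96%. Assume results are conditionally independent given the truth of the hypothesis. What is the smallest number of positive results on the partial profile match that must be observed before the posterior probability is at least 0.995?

5

Prior odds: 0.0009 ÷ 0.9991 = 9/9991.
False-positive rate = 1 − 0.96 = 0.04; likelihood ratio of a positive = 0.69/0.04 = 17.25.
Target odds: 0.995 ÷ 0.005 = 199.
Need (9/9991) × 17.25ⁿ ≥ 199, i.e. 17.25ⁿ ≥ 1988209/9.
17.25⁴ = 22667121/256 falls short of 1988209/9 but 17.25⁵ ≈1.52737e+06 reaches it, so n = 5.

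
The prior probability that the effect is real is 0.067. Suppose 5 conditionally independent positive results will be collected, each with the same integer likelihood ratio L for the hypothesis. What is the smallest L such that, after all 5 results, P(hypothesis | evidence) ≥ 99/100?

Prior odds = 0.067/0.933 = 67/933.
Target odds = 0.99/0.01 = 99.
Need L⁵ ≥ 99 ÷ (67/933) = 92367/67.
4⁵ = 1024 < 92367/67 ≤ 3125 = 5⁵, so L = 5.

5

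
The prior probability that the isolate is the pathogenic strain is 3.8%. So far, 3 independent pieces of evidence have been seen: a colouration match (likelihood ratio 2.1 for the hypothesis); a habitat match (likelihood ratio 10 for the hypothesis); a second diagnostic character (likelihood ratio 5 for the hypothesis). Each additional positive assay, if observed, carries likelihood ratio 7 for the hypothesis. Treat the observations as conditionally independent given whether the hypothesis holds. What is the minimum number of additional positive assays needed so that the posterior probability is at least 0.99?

2

Prior odds = 0.038/0.962 = 19/481.
Combined Bayes factor of the evidence already in hand = 2.1 × 10 × 5 = 105.
Odds after that evidence = (19/481) × 105 = 1995/481.
Target odds = 0.99/0.01 = 99.
Need 7ⁿ ≥ 99 ÷ (1995/481) = 15873/665.
7¹ = 7 falls short of 15873/665 but 7² = 49 reaches it, so n = 2.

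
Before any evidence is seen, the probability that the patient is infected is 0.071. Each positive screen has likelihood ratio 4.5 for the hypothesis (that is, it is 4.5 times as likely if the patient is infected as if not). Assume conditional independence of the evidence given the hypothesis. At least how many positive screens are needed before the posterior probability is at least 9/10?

4

Prior odds = 0.071/0.929 = 71/929.
Likelihood ratio per positive screen = 4.5.
Target posterior odds = 0.9/0.1 = 9.
Require 4.5ⁿ ≥ 9 ÷ (71/929) = 8361/71.
4.5³ = 91.125 falls short of 8361/71 but 4.5⁴ = 410.0625 reaches it, so n = 4.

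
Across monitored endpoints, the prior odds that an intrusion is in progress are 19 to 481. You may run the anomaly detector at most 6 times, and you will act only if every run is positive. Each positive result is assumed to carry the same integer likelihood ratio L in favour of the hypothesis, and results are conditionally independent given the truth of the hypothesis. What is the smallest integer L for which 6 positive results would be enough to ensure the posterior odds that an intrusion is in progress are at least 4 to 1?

3

Prior odds = 19/481.
Target odds = 4.
Need L⁶ ≥ 4 ÷ (19/481) = 1924/19.
2⁶ = 64 < 1924/19 ≤ 729 = 3⁶, so L = 3.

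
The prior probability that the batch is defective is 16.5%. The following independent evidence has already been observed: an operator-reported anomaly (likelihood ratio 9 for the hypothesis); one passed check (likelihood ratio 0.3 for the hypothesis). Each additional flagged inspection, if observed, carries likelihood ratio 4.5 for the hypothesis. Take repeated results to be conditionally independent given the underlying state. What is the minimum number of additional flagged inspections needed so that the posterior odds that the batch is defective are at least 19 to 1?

Prior odds = 0.165/0.835 = 33/167.
Combined Bayes factor of the evidence already in hand = 9 × 0.3 = 2.7.
Odds after that evidence = (33/167) × 2.7 = 891/1670.
Target odds = 19.
Need 4.5ⁿ ≥ 19 ÷ (891/1670) = 31730/891.
4.5² = 20.25 falls short of 31730/891 but 4.5³ = 91.125 reaches it, so n = 3.

3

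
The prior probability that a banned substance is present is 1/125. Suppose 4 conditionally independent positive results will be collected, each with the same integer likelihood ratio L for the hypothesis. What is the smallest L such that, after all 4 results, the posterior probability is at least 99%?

Prior odds = 0.008/0.992 = 1/124.
Target odds = 0.99/0.01 = 99.
Need L⁴ ≥ 99 ÷ (1/124) = 12276.
10⁴ = 10000 < 12276 ≤ 14641 = 11⁴, so L = 11.

11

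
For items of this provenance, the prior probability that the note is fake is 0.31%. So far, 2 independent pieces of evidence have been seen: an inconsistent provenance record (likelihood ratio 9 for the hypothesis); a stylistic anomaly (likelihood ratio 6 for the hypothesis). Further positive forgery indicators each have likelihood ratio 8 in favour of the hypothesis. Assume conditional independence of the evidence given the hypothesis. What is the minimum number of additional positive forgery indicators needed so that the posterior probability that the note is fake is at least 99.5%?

Prior odds = 0.0031/0.9969 = 31/9969.
Combined Bayes factor of the evidence already in hand = 9 × 6 = 54.
Odds after that evidence = (31/9969) × 54 = 558/3323.
Target odds = 0.995/0.005 = 199.
Need 8ⁿ ≥ 199 ÷ (558/3323) = 661277/558.
8³ = 512 falls short of 661277/558 but 8⁴ = 4096 reaches it, so n = 4.

4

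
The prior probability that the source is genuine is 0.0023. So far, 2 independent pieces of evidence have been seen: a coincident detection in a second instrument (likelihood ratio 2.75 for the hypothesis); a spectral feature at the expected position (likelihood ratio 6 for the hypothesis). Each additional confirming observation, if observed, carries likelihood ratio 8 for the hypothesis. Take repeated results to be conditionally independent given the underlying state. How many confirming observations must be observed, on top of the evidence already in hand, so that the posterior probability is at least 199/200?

5

Prior odds = 0.0023/0.9977 = 23/9977.
Combined Bayes factor of the evidence already in hand = 2.75 × 6 = 16.5.
Odds after that evidence = (23/9977) × 16.5 = 69/1814.
Target odds = 0.995/0.005 = 199.
Need 8ⁿ ≥ 199 ÷ (69/1814) = 360986/69.
8⁴ = 4096 falls short of 360986/69 but 8⁵ = 32768 reaches it, so n = 5.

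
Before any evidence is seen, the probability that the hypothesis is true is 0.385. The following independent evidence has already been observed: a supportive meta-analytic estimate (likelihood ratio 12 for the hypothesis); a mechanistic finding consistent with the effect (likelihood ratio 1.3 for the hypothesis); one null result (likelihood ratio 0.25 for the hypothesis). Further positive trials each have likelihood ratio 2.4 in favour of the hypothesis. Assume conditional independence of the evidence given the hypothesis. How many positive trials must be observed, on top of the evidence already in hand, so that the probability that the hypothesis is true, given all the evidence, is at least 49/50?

4

Prior odds = 0.385/0.615 = 77/123.
Combined Bayes factor of the evidence already in hand = 12 × 1.3 × 0.25 = 3.9.
Odds after that evidence = (77/123) × 3.9 = 1001/410.
Target odds = 0.98/0.02 = 49.
Need 2.4ⁿ ≥ 49 ÷ (1001/410) = 2870/143.
2.4³ = 13.824 falls short of 2870/143 but 2.4⁴ = 33.1776 reaches it, so n = 4.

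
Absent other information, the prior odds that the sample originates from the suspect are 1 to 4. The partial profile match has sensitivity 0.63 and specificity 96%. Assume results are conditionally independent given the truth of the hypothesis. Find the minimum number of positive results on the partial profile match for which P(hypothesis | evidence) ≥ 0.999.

4

Prior odds = 0.25.
False-positive rate = 1 − 0.96 = 0.04; likelihood ratio of a positive = 0.63/0.04 = 15.75.
Target odds: 0.999 ÷ 0.001 = 999.
Require 15.75ⁿ ≥ 999 ÷ 0.25 = 3996.
15.75³ = 3906.984375 falls short of 3996 but 15.75⁴ = 15752961/256 reaches it, so n = 4.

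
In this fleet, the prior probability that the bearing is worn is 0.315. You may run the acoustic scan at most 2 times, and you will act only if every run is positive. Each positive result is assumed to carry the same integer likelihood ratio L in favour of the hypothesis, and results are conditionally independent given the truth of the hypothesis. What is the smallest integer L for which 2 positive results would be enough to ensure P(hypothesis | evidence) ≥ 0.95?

7

Prior odds = 0.315/0.685 = 63/137.
Target odds = 0.95/0.05 = 19.
Need L² ≥ 19 ÷ (63/137) = 2603/63.
6² = 36 < 2603/63 ≤ 49 = 7², so L = 7.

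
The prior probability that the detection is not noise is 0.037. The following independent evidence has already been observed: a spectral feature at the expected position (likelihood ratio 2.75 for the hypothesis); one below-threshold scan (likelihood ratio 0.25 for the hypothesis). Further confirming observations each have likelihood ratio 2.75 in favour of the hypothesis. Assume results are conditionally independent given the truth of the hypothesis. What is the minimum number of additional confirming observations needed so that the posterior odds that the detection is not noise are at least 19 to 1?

Prior odds = 0.037/0.963 = 37/963.
Combined Bayes factor of the evidence already in hand = 2.75 × 0.25 = 0.6875.
Odds after that evidence = (37/963) × 0.6875 = 407/15408.
Target odds = 19.
Need 2.75ⁿ ≥ 19 ÷ (407/15408) = 292752/407.
2.75⁶ = 1771561/4096 falls short of 292752/407 but 2.75⁷ = 19487171/16384 reaches it, so n = 7.

7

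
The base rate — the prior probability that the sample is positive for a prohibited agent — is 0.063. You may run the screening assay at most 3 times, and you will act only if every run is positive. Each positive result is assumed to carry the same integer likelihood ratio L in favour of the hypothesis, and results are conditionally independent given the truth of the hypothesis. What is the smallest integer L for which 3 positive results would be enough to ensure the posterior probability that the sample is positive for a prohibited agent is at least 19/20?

Prior odds = 0.063/0.937 = 63/937.
Target odds = 0.95/0.05 = 19.
Need L³ ≥ 19 ÷ (63/937) = 17803/63.
6³ = 216 < 17803/63 ≤ 343 = 7³, so L = 7.

7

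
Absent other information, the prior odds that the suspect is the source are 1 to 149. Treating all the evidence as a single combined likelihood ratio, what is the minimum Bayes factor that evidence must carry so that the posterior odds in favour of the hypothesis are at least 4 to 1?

596

Prior odds = 1/149.
Target odds = 4.
Required Bayes factor = 4 ÷ (1/149) = 596.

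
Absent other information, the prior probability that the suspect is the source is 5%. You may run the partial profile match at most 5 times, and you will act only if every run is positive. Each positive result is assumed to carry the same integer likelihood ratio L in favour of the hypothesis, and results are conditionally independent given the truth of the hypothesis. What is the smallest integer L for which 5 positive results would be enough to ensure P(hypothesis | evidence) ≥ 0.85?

Prior odds = 0.05/0.95 = 1/19.
Target odds = 0.85/0.15 = 17/3.
Need L⁵ ≥ 17/3 ÷ (1/19) = 323/3.
2⁵ = 32 < 323/3 ≤ 243 = 3⁵, so L = 3.

3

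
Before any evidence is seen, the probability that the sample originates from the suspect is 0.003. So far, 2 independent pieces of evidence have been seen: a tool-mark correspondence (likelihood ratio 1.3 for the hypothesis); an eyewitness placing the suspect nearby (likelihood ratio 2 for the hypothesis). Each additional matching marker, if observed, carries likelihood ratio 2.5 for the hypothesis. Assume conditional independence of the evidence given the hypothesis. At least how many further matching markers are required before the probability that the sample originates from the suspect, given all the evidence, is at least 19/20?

Prior odds = 0.003/0.997 = 3/997.
Combined Bayes factor of the evidence already in hand = 1.3 × 2 = 2.6.
Odds after that evidence = (3/997) × 2.6 = 39/4985.
Target odds = 0.95/0.05 = 19.
Need 2.5ⁿ ≥ 19 ÷ (39/4985) = 94715/39.
2.5⁸ = 390625/256 falls short of 94715/39 but 2.5⁹ = 1953125/512 reaches it, so n = 9.

9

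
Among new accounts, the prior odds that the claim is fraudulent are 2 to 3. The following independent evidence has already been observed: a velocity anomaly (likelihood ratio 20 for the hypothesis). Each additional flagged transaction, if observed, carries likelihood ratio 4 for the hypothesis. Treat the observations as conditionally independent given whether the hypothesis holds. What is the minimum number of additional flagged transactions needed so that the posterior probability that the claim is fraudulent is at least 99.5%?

2

Prior odds = 2/3.
Bayes factor of the evidence already in hand = 20.
Odds after that evidence = (2/3) × 20 = 40/3.
Target odds = 0.995/0.005 = 199.
Need 4ⁿ ≥ 199 ÷ (40/3) = 14.925.
4¹ = 4 falls short of 14.925 but 4² = 16 reaches it, so n = 2.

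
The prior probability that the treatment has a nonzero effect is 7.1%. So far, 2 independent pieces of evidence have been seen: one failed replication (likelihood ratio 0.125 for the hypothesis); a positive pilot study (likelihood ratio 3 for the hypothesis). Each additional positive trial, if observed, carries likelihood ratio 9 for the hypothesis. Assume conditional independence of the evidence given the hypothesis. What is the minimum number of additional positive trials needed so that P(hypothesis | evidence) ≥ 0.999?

Prior odds = 0.071/0.929 = 71/929.
Combined Bayes factor of the evidence already in hand = 0.125 × 3 = 0.375.
Odds after that evidence = (71/929) × 0.375 = 213/7432.
Target odds = 0.999/0.001 = 999.
Need 9ⁿ ≥ 999 ÷ (213/7432) = 2474856/71.
9⁴ = 6561 falls short of 2474856/71 but 9⁵ = 59049 reaches it, so n = 5.

5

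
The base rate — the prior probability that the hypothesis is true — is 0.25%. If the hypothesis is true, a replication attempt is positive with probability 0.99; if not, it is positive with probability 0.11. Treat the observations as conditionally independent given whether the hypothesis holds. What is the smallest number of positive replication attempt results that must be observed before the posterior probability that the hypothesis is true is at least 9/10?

4

Prior odds: 0.0025 ÷ 0.9975 = 1/399.
Likelihood ratio of a positive = 0.99/0.11 = 9.
Target posterior odds = 0.9/0.1 = 9.
Require 9ⁿ ≥ 9 ÷ (1/399) = 3591.
9³ = 729 falls short of 3591 but 9⁴ = 6561 reaches it, so n = 4.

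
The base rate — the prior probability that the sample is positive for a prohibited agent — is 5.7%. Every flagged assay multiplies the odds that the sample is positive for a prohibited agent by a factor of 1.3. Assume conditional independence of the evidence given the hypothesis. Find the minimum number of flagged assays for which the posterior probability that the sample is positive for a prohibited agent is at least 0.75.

15

Prior odds: 0.057 ÷ 0.943 = 57/943.
Likelihood ratio per flagged assay = 1.3.
Target odds: 0.75 ÷ 0.25 = 3.
Require 1.3ⁿ ≥ 3 ÷ (57/943) = 943/19.
1.3¹⁴ ≈39.3738 falls short of 943/19 but 1.3¹⁵ ≈51.1859 reaches it, so n = 15.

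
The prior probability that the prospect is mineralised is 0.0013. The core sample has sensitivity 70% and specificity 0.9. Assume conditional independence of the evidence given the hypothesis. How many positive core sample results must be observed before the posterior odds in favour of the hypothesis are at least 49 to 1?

6

Prior odds: 0.0013 ÷ 0.9987 = 13/9987.
False-positive rate = 1 − 0.9 = 0.1; likelihood ratio of a positive = 0.7/0.1 = 7.
Target odds = 49.
Require 7ⁿ ≥ 49 ÷ (13/9987) = 489363/13.
7⁵ = 16807 falls short of 489363/13 but 7⁶ = 117649 reaches it, so n = 6.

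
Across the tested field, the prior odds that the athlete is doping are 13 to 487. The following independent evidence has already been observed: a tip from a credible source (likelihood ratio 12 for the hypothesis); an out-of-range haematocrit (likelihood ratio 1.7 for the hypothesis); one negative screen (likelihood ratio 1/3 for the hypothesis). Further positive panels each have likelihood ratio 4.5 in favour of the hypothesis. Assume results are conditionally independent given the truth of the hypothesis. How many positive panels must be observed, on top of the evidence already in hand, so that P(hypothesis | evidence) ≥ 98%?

Prior odds = 13/487.
Combined Bayes factor of the evidence already in hand = 12 × 1.7 × (1/3) = 6.8.
Odds after that evidence = (13/487) × 6.8 = 442/2435.
Target odds = 0.98/0.02 = 49.
Need 4.5ⁿ ≥ 49 ÷ (442/2435) = 119315/442.
4.5³ = 91.125 falls short of 119315/442 but 4.5⁴ = 410.0625 reaches it, so n = 4.

4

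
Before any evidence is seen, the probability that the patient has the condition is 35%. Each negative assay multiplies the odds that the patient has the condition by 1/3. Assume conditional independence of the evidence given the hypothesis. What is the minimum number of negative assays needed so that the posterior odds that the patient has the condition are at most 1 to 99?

4

Prior odds: 0.35 ÷ 0.65 = 7/13.
Likelihood ratio per negative assay = 1/3.
Target odds = 1/99.
Require (1/3)ⁿ ≤ 1/99 ÷ (7/13) = 13/693.
(1/3)³ = 1/27 is still above 13/693 but (1/3)⁴ = 1/81 is at or below it, so n = 4.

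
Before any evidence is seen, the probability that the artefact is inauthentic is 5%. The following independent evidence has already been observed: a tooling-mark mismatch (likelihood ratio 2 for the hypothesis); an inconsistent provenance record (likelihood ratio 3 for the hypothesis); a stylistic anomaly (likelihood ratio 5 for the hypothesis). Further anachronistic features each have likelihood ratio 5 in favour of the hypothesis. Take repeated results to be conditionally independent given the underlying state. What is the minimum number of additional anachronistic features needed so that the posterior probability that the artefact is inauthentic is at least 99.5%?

Prior odds = 0.05/0.95 = 1/19.
Combined Bayes factor of the evidence already in hand = 2 × 3 × 5 = 30.
Odds after that evidence = (1/19) × 30 = 30/19.
Target odds = 0.995/0.005 = 199.
Need 5ⁿ ≥ 199 ÷ (30/19) = 3781/30.
5³ = 125 falls short of 3781/30 but 5⁴ = 625 reaches it, so n = 4.

4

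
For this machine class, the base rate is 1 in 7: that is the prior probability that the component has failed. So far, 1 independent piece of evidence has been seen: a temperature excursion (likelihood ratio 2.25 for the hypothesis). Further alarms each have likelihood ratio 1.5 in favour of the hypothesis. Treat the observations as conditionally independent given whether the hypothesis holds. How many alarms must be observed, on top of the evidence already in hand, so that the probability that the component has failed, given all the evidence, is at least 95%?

Prior odds = (1/7)/(6/7) = 1/6.
Bayes factor of the evidence already in hand = 2.25.
Odds after that evidence = (1/6) × 2.25 = 0.375.
Target odds = 0.95/0.05 = 19.
Need 1.5ⁿ ≥ 19 ÷ 0.375 = 152/3.
1.5⁹ = 19683/512 falls short of 152/3 but 1.5¹⁰ = 59049/1024 reaches it, so n = 10.

10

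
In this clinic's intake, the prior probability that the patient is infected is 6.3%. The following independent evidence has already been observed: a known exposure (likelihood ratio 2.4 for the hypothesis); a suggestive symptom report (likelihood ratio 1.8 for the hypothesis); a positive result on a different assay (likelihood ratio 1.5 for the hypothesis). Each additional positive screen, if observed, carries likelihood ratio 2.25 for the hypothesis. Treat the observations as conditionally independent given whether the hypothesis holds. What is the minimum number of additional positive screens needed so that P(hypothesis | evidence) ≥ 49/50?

Prior odds = 0.063/0.937 = 63/937.
Combined Bayes factor of the evidence already in hand = 2.4 × 1.8 × 1.5 = 6.48.
Odds after that evidence = (63/937) × 6.48 = 10206/23425.
Target odds = 0.98/0.02 = 49.
Need 2.25ⁿ ≥ 49 ÷ (10206/23425) = 163975/1458.
2.25⁵ = 59049/1024 falls short of 163975/1458 but 2.25⁶ = 531441/4096 reaches it, so n = 6.

6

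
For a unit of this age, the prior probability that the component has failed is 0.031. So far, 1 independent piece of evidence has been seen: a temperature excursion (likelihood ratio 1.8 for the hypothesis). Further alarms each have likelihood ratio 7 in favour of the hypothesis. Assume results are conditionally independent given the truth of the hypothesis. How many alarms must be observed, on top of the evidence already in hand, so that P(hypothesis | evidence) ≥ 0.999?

Prior odds = 0.031/0.969 = 31/969.
Bayes factor of the evidence already in hand = 1.8.
Odds after that evidence = (31/969) × 1.8 = 93/1615.
Target odds = 0.999/0.001 = 999.
Need 7ⁿ ≥ 999 ÷ (93/1615) = 537795/31.
7⁵ = 16807 falls short of 537795/31 but 7⁶ = 117649 reaches it, so n = 6.

6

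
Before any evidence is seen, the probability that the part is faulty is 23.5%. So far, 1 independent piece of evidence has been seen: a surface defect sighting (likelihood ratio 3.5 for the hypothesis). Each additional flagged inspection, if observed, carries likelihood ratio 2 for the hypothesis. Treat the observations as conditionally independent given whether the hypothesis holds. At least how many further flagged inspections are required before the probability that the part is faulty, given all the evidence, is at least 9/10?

4

Prior odds = 0.235/0.765 = 47/153.
Bayes factor of the evidence already in hand = 3.5.
Odds after that evidence = (47/153) × 3.5 = 329/306.
Target odds = 0.9/0.1 = 9.
Need 2ⁿ ≥ 9 ÷ (329/306) = 2754/329.
2³ = 8 falls short of 2754/329 but 2⁴ = 16 reaches it, so n = 4.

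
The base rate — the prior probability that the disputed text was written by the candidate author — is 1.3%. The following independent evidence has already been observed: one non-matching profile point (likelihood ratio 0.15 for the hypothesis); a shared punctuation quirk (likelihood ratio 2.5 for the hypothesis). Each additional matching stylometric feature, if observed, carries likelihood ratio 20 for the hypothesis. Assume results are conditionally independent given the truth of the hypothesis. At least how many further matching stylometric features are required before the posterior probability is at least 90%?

3

Prior odds = 0.013/0.987 = 13/987.
Combined Bayes factor of the evidence already in hand = 0.15 × 2.5 = 0.375.
Odds after that evidence = (13/987) × 0.375 = 13/2632.
Target odds = 0.9/0.1 = 9.
Need 20ⁿ ≥ 9 ÷ (13/2632) = 23688/13.
20² = 400 falls short of 23688/13 but 20³ = 8000 reaches it, so n = 3.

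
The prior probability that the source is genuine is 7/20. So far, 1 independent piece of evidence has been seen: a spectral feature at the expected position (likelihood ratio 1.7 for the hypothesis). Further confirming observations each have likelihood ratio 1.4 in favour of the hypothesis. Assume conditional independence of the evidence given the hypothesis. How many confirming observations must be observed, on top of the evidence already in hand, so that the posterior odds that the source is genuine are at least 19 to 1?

Prior odds = 0.35/0.65 = 7/13.
Bayes factor of the evidence already in hand = 1.7.
Odds after that evidence = (7/13) × 1.7 = 119/130.
Target odds = 19.
Need 1.4ⁿ ≥ 19 ÷ (119/130) = 2470/119.
1.4⁹ = 40353607/1953125 falls short of 2470/119 but 1.4¹⁰ = 282475249/9765625 reaches it, so n = 10.

10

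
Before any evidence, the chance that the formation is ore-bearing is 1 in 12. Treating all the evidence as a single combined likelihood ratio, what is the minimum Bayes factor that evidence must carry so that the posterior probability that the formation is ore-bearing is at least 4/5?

Prior odds = (1/12)/(11/12) = 1/11.
Target odds = 0.8/0.2 = 4.
Required Bayes factor = 4 ÷ (1/11) = 44.

44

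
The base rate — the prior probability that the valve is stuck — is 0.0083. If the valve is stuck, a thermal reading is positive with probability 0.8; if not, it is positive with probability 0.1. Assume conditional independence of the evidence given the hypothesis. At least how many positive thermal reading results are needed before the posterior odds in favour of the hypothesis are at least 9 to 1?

Prior odds = 0.0083/0.9917 = 83/9917.
Likelihood ratio of a positive = 0.8/0.1 = 8.
Target odds = 9.
Need (83/9917) × 8ⁿ ≥ 9, i.e. 8ⁿ ≥ 89253/83.
8³ = 512 falls short of 89253/83 but 8⁴ = 4096 reaches it, so n = 4.

4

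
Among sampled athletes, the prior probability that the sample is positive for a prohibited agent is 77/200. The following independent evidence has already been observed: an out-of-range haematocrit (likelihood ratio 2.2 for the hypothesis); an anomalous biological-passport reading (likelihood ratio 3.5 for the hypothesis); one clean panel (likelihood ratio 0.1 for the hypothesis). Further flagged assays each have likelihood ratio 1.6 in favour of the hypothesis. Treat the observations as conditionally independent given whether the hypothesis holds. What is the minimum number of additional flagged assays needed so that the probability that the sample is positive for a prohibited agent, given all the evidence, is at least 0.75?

4

Prior odds = 0.385/0.615 = 77/123.
Combined Bayes factor of the evidence already in hand = 2.2 × 3.5 × 0.1 = 0.77.
Odds after that evidence = (77/123) × 0.77 = 5929/12300.
Target odds = 0.75/0.25 = 3.
Need 1.6ⁿ ≥ 3 ÷ (5929/12300) = 36900/5929.
1.6³ = 4.096 falls short of 36900/5929 but 1.6⁴ = 6.5536 reaches it, so n = 4.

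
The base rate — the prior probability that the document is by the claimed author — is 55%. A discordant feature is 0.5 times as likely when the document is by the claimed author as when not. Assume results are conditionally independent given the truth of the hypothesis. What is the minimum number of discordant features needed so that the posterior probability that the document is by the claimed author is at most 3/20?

3

Prior odds = 0.55/0.45 = 11/9.
Likelihood ratio per discordant feature = 0.5.
Target posterior odds = 0.15/0.85 = 3/17.
Require 0.5ⁿ ≤ 3/17 ÷ (11/9) = 27/187.
0.5² = 0.25 is still above 27/187 but 0.5³ = 0.125 is at or below it, so n = 3.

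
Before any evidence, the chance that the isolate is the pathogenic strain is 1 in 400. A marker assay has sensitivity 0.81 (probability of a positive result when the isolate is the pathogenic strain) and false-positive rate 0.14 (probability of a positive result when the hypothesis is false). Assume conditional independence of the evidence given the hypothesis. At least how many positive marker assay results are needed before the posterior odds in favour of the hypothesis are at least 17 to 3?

Prior odds = 0.0025/0.9975 = 1/399.
Likelihood ratio of a positive result = 0.81/0.14 = 81/14.
Target odds = 17/3.
Need (1/399) × (81/14)ⁿ ≥ 17/3, i.e. (81/14)ⁿ ≥ 2261.
(81/14)⁴ = 43046721/38416 falls short of 2261 but (81/14)⁵ ≈6483.13 reaches it, so n = 5.

5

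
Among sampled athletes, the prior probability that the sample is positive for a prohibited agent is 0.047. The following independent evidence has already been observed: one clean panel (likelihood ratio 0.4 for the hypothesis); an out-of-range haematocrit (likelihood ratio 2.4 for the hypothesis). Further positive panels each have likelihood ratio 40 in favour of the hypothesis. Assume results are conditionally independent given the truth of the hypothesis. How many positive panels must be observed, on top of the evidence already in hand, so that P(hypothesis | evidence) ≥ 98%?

Prior odds = 0.047/0.953 = 47/953.
Combined Bayes factor of the evidence already in hand = 0.4 × 2.4 = 0.96.
Odds after that evidence = (47/953) × 0.96 = 1128/23825.
Target odds = 0.98/0.02 = 49.
Need 40ⁿ ≥ 49 ÷ (1128/23825) = 1167425/1128.
40¹ = 40 falls short of 1167425/1128 but 40² = 1600 reaches it, so n = 2.

2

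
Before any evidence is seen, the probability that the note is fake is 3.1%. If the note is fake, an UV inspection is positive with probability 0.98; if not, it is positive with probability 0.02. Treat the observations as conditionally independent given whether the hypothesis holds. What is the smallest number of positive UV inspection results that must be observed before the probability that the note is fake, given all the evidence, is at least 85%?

2

Prior odds: 0.031 ÷ 0.969 = 31/969.
Likelihood ratio of a positive = 0.98/0.02 = 49.
Target posterior odds = 0.85/0.15 = 17/3.
Require 49ⁿ ≥ 17/3 ÷ (31/969) = 5491/31.
49¹ = 49 falls short of 5491/31 but 49² = 2401 reaches it, so n = 2.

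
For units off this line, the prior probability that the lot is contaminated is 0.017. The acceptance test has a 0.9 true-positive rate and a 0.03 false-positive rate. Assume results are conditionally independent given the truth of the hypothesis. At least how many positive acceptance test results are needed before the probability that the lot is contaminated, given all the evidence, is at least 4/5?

2

Prior odds: 0.017 ÷ 0.983 = 17/983.
Likelihood ratio of a positive result = 0.9/0.03 = 30.
Target posterior odds = 0.8/0.2 = 4.
Need (17/983) × 30ⁿ ≥ 4, i.e. 30ⁿ ≥ 3932/17.
30¹ = 30 falls short of 3932/17 but 30² = 900 reaches it, so n = 2.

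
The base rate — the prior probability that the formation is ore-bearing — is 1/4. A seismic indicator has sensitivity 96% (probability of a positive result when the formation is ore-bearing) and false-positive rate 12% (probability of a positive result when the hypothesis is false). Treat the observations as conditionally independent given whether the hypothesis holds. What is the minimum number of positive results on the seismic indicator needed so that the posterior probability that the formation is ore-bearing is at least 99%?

Prior odds: 0.25 ÷ 0.75 = 1/3.
Likelihood ratio of a positive result = 0.96/0.12 = 8.
Target posterior odds = 0.99/0.01 = 99.
Need (1/3) × 8ⁿ ≥ 99, i.e. 8ⁿ ≥ 297.
8² = 64 falls short of 297 but 8³ = 512 reaches it, so n = 3.

3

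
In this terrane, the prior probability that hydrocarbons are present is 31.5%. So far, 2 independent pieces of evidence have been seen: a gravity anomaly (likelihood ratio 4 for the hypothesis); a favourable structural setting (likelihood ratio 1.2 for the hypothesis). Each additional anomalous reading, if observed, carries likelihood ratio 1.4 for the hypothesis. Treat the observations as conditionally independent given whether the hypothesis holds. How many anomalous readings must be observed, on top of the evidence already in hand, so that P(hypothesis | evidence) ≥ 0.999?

Prior odds = 0.315/0.685 = 63/137.
Combined Bayes factor of the evidence already in hand = 4 × 1.2 = 4.8.
Odds after that evidence = (63/137) × 4.8 = 1512/685.
Target odds = 0.999/0.001 = 999.
Need 1.4ⁿ ≥ 999 ÷ (1512/685) = 25345/56.
1.4¹⁸ ≈426.879 falls short of 25345/56 but 1.4¹⁹ ≈597.63 reaches it, so n = 19.

19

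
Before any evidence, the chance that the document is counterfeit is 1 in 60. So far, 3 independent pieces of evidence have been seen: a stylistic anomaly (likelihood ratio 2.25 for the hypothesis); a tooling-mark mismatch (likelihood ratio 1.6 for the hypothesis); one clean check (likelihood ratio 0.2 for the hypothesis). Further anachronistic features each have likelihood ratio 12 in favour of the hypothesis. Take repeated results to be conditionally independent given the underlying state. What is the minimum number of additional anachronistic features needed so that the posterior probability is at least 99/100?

Prior odds = (1/60)/(59/60) = 1/59.
Combined Bayes factor of the evidence already in hand = 2.25 × 1.6 × 0.2 = 0.72.
Odds after that evidence = (1/59) × 0.72 = 18/1475.
Target odds = 0.99/0.01 = 99.
Need 12ⁿ ≥ 99 ÷ (18/1475) = 8112.5.
12³ = 1728 falls short of 8112.5 but 12⁴ = 20736 reaches it, so n = 4.

4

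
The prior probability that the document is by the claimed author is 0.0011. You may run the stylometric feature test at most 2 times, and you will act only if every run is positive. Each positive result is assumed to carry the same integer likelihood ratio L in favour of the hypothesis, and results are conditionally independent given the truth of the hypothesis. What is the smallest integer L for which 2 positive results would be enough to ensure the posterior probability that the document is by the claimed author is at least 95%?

Prior odds = 0.0011/0.9989 = 11/9989.
Target odds = 0.95/0.05 = 19.
Need L² ≥ 19 ÷ (11/9989) = 189791/11.
131² = 17161 < 189791/11 ≤ 17424 = 132², so L = 132.

132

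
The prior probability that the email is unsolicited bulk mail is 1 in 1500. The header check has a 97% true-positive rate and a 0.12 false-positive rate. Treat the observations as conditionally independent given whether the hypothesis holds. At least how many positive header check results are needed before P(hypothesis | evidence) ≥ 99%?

6

Prior odds: (1/1500) ÷ (1499/1500) = 1/1499.
Likelihood ratio of a positive result = 0.97/0.12 = 97/12.
Target posterior odds = 0.99/0.01 = 99.
Need (1/1499) × (97/12)ⁿ ≥ 99, i.e. (97/12)ⁿ ≥ 148401.
(97/12)⁵ ≈34510.6 falls short of 148401 but (97/12)⁶ ≈278961 reaches it, so n = 6.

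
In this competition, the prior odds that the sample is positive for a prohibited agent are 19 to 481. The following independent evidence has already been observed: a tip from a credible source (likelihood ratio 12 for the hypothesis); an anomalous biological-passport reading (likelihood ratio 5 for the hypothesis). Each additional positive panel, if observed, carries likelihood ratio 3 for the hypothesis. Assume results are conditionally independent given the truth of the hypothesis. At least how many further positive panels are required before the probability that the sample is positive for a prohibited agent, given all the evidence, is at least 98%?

Prior odds = 19/481.
Combined Bayes factor of the evidence already in hand = 12 × 5 = 60.
Odds after that evidence = (19/481) × 60 = 1140/481.
Target odds = 0.98/0.02 = 49.
Need 3ⁿ ≥ 49 ÷ (1140/481) = 23569/1140.
3² = 9 falls short of 23569/1140 but 3³ = 27 reaches it, so n = 3.

3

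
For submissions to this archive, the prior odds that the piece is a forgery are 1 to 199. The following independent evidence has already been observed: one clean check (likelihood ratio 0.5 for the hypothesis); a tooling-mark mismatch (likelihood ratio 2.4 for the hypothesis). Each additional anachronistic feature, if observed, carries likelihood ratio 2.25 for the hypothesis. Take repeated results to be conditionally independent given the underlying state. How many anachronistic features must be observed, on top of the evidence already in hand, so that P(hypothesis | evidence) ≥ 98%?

Prior odds = 1/199.
Combined Bayes factor of the evidence already in hand = 0.5 × 2.4 = 1.2.
Odds after that evidence = (1/199) × 1.2 = 6/995.
Target odds = 0.98/0.02 = 49.
Need 2.25ⁿ ≥ 49 ÷ (6/995) = 48755/6.
2.25¹¹ ≈7481.83 falls short of 48755/6 but 2.25¹² ≈16834.1 reaches it, so n = 12.

12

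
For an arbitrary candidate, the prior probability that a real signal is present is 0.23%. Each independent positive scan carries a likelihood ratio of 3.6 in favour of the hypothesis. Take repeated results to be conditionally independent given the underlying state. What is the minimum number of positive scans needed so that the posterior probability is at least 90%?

Prior odds: 0.0023 ÷ 0.9977 = 23/9977.
Likelihood ratio per positive scan = 3.6.
Target odds: 0.9 ÷ 0.1 = 9.
Need (23/9977) × 3.6ⁿ ≥ 9, i.e. 3.6ⁿ ≥ 89793/23.
3.6⁶ = 34012224/15625 falls short of 89793/23 but 3.6⁷ = 612220032/78125 reaches it, so n = 7.

7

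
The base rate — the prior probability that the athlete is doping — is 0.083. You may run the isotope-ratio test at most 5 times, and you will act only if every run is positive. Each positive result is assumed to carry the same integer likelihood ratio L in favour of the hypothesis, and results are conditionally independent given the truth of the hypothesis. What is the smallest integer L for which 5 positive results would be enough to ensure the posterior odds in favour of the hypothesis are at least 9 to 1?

3

Prior odds = 0.083/0.917 = 83/917.
Target odds = 9.
Need L⁵ ≥ 9 ÷ (83/917) = 8253/83.
2⁵ = 32 < 8253/83 ≤ 243 = 3⁵, so L = 3.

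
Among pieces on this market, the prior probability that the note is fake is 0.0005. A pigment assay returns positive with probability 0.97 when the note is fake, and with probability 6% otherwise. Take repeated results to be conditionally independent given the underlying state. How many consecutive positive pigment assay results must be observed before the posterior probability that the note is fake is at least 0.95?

4

Prior odds: 0.0005 ÷ 0.9995 = 1/1999.
Likelihood ratio of a positive result = 0.97/0.06 = 97/6.
Target odds: 0.95 ÷ 0.05 = 19.
Require (97/6)ⁿ ≥ 19 ÷ (1/1999) = 37981.
(97/6)³ = 912673/216 falls short of 37981 but (97/6)⁴ = 88529281/1296 reaches it, so n = 4.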